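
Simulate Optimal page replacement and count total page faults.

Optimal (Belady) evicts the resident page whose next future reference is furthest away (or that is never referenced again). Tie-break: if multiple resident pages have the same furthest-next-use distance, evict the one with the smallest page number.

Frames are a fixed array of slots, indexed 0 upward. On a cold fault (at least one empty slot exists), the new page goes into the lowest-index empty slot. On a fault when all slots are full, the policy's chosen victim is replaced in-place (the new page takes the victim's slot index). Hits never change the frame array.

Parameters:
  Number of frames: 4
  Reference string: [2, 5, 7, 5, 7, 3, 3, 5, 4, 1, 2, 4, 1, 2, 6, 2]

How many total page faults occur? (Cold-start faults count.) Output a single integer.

Answer: 7

Derivation:
Step 0: ref 2 → FAULT, frames=[2,-,-,-]
Step 1: ref 5 → FAULT, frames=[2,5,-,-]
Step 2: ref 7 → FAULT, frames=[2,5,7,-]
Step 3: ref 5 → HIT, frames=[2,5,7,-]
Step 4: ref 7 → HIT, frames=[2,5,7,-]
Step 5: ref 3 → FAULT, frames=[2,5,7,3]
Step 6: ref 3 → HIT, frames=[2,5,7,3]
Step 7: ref 5 → HIT, frames=[2,5,7,3]
Step 8: ref 4 → FAULT (evict 3), frames=[2,5,7,4]
Step 9: ref 1 → FAULT (evict 5), frames=[2,1,7,4]
Step 10: ref 2 → HIT, frames=[2,1,7,4]
Step 11: ref 4 → HIT, frames=[2,1,7,4]
Step 12: ref 1 → HIT, frames=[2,1,7,4]
Step 13: ref 2 → HIT, frames=[2,1,7,4]
Step 14: ref 6 → FAULT (evict 1), frames=[2,6,7,4]
Step 15: ref 2 → HIT, frames=[2,6,7,4]
Total faults: 7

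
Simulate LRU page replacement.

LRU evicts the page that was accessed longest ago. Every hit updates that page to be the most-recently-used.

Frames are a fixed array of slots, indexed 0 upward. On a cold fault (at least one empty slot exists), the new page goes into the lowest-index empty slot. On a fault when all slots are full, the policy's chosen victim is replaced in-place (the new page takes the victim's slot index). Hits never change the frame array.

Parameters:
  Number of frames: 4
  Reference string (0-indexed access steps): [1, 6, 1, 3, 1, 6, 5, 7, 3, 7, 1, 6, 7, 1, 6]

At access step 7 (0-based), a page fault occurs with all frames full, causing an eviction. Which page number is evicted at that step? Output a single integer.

Answer: 3

Derivation:
Step 0: ref 1 -> FAULT, frames=[1,-,-,-]
Step 1: ref 6 -> FAULT, frames=[1,6,-,-]
Step 2: ref 1 -> HIT, frames=[1,6,-,-]
Step 3: ref 3 -> FAULT, frames=[1,6,3,-]
Step 4: ref 1 -> HIT, frames=[1,6,3,-]
Step 5: ref 6 -> HIT, frames=[1,6,3,-]
Step 6: ref 5 -> FAULT, frames=[1,6,3,5]
Step 7: ref 7 -> FAULT, evict 3, frames=[1,6,7,5]
At step 7: evicted page 3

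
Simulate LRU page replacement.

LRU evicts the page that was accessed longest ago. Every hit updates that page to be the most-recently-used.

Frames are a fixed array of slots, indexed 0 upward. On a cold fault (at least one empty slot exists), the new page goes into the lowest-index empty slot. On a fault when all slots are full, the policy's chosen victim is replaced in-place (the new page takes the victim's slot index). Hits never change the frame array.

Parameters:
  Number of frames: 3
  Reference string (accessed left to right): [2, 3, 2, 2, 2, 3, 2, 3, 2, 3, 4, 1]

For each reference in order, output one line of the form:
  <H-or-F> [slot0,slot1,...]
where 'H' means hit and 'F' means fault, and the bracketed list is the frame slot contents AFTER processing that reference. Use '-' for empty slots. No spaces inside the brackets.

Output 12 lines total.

F [2,-,-]
F [2,3,-]
H [2,3,-]
H [2,3,-]
H [2,3,-]
H [2,3,-]
H [2,3,-]
H [2,3,-]
H [2,3,-]
H [2,3,-]
F [2,3,4]
F [1,3,4]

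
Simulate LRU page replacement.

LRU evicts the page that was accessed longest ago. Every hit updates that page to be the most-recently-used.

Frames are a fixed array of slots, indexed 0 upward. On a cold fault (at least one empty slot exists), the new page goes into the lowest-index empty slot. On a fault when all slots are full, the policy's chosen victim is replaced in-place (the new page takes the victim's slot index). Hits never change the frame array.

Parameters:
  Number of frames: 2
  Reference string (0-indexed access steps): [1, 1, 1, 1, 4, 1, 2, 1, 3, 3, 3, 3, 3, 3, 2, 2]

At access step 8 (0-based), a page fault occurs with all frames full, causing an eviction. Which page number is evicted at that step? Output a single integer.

Step 0: ref 1 -> FAULT, frames=[1,-]
Step 1: ref 1 -> HIT, frames=[1,-]
Step 2: ref 1 -> HIT, frames=[1,-]
Step 3: ref 1 -> HIT, frames=[1,-]
Step 4: ref 4 -> FAULT, frames=[1,4]
Step 5: ref 1 -> HIT, frames=[1,4]
Step 6: ref 2 -> FAULT, evict 4, frames=[1,2]
Step 7: ref 1 -> HIT, frames=[1,2]
Step 8: ref 3 -> FAULT, evict 2, frames=[1,3]
At step 8: evicted page 2

Answer: 2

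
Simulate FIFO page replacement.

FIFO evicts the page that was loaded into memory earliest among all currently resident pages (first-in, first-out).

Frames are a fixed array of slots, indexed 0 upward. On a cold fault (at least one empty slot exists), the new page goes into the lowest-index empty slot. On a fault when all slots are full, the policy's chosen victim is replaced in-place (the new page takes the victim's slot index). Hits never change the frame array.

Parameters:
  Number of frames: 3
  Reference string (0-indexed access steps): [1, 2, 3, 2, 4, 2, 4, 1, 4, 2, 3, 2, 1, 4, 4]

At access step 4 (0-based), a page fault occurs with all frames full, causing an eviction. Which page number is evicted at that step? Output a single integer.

Step 0: ref 1 -> FAULT, frames=[1,-,-]
Step 1: ref 2 -> FAULT, frames=[1,2,-]
Step 2: ref 3 -> FAULT, frames=[1,2,3]
Step 3: ref 2 -> HIT, frames=[1,2,3]
Step 4: ref 4 -> FAULT, evict 1, frames=[4,2,3]
At step 4: evicted page 1

Answer: 1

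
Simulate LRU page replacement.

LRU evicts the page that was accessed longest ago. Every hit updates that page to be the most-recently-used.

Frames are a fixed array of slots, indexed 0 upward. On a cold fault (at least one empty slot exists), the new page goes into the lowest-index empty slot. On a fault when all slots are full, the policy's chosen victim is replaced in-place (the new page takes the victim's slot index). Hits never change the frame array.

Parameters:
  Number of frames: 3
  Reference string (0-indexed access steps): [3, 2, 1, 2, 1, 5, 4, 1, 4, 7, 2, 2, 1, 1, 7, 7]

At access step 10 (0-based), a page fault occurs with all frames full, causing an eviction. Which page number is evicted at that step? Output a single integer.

Answer: 1

Derivation:
Step 0: ref 3 -> FAULT, frames=[3,-,-]
Step 1: ref 2 -> FAULT, frames=[3,2,-]
Step 2: ref 1 -> FAULT, frames=[3,2,1]
Step 3: ref 2 -> HIT, frames=[3,2,1]
Step 4: ref 1 -> HIT, frames=[3,2,1]
Step 5: ref 5 -> FAULT, evict 3, frames=[5,2,1]
Step 6: ref 4 -> FAULT, evict 2, frames=[5,4,1]
Step 7: ref 1 -> HIT, frames=[5,4,1]
Step 8: ref 4 -> HIT, frames=[5,4,1]
Step 9: ref 7 -> FAULT, evict 5, frames=[7,4,1]
Step 10: ref 2 -> FAULT, evict 1, frames=[7,4,2]
At step 10: evicted page 1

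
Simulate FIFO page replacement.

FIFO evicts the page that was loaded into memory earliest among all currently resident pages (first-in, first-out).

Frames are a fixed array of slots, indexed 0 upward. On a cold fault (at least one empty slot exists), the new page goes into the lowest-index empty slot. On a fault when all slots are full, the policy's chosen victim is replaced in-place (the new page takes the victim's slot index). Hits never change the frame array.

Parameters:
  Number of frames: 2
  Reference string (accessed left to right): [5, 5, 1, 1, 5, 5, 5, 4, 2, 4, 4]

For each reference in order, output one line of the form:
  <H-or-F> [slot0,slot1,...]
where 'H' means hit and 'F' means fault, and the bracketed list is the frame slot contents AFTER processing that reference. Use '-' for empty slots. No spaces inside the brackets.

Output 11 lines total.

F [5,-]
H [5,-]
F [5,1]
H [5,1]
H [5,1]
H [5,1]
H [5,1]
F [4,1]
F [4,2]
H [4,2]
H [4,2]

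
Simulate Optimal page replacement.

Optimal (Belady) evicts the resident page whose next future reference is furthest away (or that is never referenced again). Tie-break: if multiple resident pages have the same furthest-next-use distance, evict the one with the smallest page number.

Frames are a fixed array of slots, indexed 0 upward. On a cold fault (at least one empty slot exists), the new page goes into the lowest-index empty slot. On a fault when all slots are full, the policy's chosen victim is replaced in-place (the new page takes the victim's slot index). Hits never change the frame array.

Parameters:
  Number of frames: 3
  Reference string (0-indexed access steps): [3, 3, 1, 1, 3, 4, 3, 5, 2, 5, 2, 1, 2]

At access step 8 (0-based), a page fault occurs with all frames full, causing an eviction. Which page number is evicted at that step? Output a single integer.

Answer: 4

Derivation:
Step 0: ref 3 -> FAULT, frames=[3,-,-]
Step 1: ref 3 -> HIT, frames=[3,-,-]
Step 2: ref 1 -> FAULT, frames=[3,1,-]
Step 3: ref 1 -> HIT, frames=[3,1,-]
Step 4: ref 3 -> HIT, frames=[3,1,-]
Step 5: ref 4 -> FAULT, frames=[3,1,4]
Step 6: ref 3 -> HIT, frames=[3,1,4]
Step 7: ref 5 -> FAULT, evict 3, frames=[5,1,4]
Step 8: ref 2 -> FAULT, evict 4, frames=[5,1,2]
At step 8: evicted page 4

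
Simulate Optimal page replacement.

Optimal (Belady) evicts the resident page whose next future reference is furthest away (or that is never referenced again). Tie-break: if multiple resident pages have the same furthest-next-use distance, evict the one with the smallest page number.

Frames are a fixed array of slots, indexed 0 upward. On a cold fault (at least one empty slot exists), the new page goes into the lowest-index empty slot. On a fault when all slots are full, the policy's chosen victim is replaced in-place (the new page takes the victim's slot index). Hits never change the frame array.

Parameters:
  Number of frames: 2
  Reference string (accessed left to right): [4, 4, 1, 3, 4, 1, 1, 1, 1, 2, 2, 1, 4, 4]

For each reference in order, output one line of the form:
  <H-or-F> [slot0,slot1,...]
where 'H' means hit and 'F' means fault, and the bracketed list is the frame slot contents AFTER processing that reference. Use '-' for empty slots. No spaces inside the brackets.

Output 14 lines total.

F [4,-]
H [4,-]
F [4,1]
F [4,3]
H [4,3]
F [4,1]
H [4,1]
H [4,1]
H [4,1]
F [2,1]
H [2,1]
H [2,1]
F [2,4]
H [2,4]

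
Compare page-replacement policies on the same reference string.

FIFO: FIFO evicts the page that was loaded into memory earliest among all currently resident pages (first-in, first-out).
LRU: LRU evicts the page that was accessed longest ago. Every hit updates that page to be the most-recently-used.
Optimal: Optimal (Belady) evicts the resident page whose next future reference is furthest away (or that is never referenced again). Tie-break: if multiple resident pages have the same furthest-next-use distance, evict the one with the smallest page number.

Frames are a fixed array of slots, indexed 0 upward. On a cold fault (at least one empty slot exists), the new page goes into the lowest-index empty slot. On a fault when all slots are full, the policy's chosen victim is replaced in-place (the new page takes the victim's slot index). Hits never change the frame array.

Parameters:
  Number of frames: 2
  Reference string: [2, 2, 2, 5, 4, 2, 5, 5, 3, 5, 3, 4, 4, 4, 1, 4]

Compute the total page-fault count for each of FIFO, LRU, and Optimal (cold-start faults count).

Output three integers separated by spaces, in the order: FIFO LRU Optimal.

Answer: 8 8 7

Derivation:
--- FIFO ---
  step 0: ref 2 -> FAULT, frames=[2,-] (faults so far: 1)
  step 1: ref 2 -> HIT, frames=[2,-] (faults so far: 1)
  step 2: ref 2 -> HIT, frames=[2,-] (faults so far: 1)
  step 3: ref 5 -> FAULT, frames=[2,5] (faults so far: 2)
  step 4: ref 4 -> FAULT, evict 2, frames=[4,5] (faults so far: 3)
  step 5: ref 2 -> FAULT, evict 5, frames=[4,2] (faults so far: 4)
  step 6: ref 5 -> FAULT, evict 4, frames=[5,2] (faults so far: 5)
  step 7: ref 5 -> HIT, frames=[5,2] (faults so far: 5)
  step 8: ref 3 -> FAULT, evict 2, frames=[5,3] (faults so far: 6)
  step 9: ref 5 -> HIT, frames=[5,3] (faults so far: 6)
  step 10: ref 3 -> HIT, frames=[5,3] (faults so far: 6)
  step 11: ref 4 -> FAULT, evict 5, frames=[4,3] (faults so far: 7)
  step 12: ref 4 -> HIT, frames=[4,3] (faults so far: 7)
  step 13: ref 4 -> HIT, frames=[4,3] (faults so far: 7)
  step 14: ref 1 -> FAULT, evict 3, frames=[4,1] (faults so far: 8)
  step 15: ref 4 -> HIT, frames=[4,1] (faults so far: 8)
  FIFO total faults: 8
--- LRU ---
  step 0: ref 2 -> FAULT, frames=[2,-] (faults so far: 1)
  step 1: ref 2 -> HIT, frames=[2,-] (faults so far: 1)
  step 2: ref 2 -> HIT, frames=[2,-] (faults so far: 1)
  step 3: ref 5 -> FAULT, frames=[2,5] (faults so far: 2)
  step 4: ref 4 -> FAULT, evict 2, frames=[4,5] (faults so far: 3)
  step 5: ref 2 -> FAULT, evict 5, frames=[4,2] (faults so far: 4)
  step 6: ref 5 -> FAULT, evict 4, frames=[5,2] (faults so far: 5)
  step 7: ref 5 -> HIT, frames=[5,2] (faults so far: 5)
  step 8: ref 3 -> FAULT, evict 2, frames=[5,3] (faults so far: 6)
  step 9: ref 5 -> HIT, frames=[5,3] (faults so far: 6)
  step 10: ref 3 -> HIT, frames=[5,3] (faults so far: 6)
  step 11: ref 4 -> FAULT, evict 5, frames=[4,3] (faults so far: 7)
  step 12: ref 4 -> HIT, frames=[4,3] (faults so far: 7)
  step 13: ref 4 -> HIT, frames=[4,3] (faults so far: 7)
  step 14: ref 1 -> FAULT, evict 3, frames=[4,1] (faults so far: 8)
  step 15: ref 4 -> HIT, frames=[4,1] (faults so far: 8)
  LRU total faults: 8
--- Optimal ---
  step 0: ref 2 -> FAULT, frames=[2,-] (faults so far: 1)
  step 1: ref 2 -> HIT, frames=[2,-] (faults so far: 1)
  step 2: ref 2 -> HIT, frames=[2,-] (faults so far: 1)
  step 3: ref 5 -> FAULT, frames=[2,5] (faults so far: 2)
  step 4: ref 4 -> FAULT, evict 5, frames=[2,4] (faults so far: 3)
  step 5: ref 2 -> HIT, frames=[2,4] (faults so far: 3)
  step 6: ref 5 -> FAULT, evict 2, frames=[5,4] (faults so far: 4)
  step 7: ref 5 -> HIT, frames=[5,4] (faults so far: 4)
  step 8: ref 3 -> FAULT, evict 4, frames=[5,3] (faults so far: 5)
  step 9: ref 5 -> HIT, frames=[5,3] (faults so far: 5)
  step 10: ref 3 -> HIT, frames=[5,3] (faults so far: 5)
  step 11: ref 4 -> FAULT, evict 3, frames=[5,4] (faults so far: 6)
  step 12: ref 4 -> HIT, frames=[5,4] (faults so far: 6)
  step 13: ref 4 -> HIT, frames=[5,4] (faults so far: 6)
  step 14: ref 1 -> FAULT, evict 5, frames=[1,4] (faults so far: 7)
  step 15: ref 4 -> HIT, frames=[1,4] (faults so far: 7)
  Optimal total faults: 7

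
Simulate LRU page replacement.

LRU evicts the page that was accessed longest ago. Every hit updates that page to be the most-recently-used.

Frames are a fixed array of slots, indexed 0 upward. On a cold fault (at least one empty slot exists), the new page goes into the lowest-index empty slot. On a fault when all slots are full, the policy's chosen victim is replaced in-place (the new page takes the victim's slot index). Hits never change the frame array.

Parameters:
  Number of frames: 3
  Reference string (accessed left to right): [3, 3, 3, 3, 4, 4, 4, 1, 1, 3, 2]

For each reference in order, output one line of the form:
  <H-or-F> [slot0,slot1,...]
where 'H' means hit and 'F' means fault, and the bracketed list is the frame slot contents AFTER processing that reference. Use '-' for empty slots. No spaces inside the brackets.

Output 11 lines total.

F [3,-,-]
H [3,-,-]
H [3,-,-]
H [3,-,-]
F [3,4,-]
H [3,4,-]
H [3,4,-]
F [3,4,1]
H [3,4,1]
H [3,4,1]
F [3,2,1]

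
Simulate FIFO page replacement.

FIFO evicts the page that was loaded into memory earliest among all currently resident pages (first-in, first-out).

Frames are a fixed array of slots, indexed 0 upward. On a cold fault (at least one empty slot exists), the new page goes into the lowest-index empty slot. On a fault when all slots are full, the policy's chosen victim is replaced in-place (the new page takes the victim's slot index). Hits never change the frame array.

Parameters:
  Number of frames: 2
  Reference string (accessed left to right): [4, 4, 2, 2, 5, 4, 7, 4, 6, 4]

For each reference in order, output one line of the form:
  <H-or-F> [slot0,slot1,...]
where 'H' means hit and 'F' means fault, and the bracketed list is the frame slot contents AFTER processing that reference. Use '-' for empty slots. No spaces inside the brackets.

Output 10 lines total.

F [4,-]
H [4,-]
F [4,2]
H [4,2]
F [5,2]
F [5,4]
F [7,4]
H [7,4]
F [7,6]
F [4,6]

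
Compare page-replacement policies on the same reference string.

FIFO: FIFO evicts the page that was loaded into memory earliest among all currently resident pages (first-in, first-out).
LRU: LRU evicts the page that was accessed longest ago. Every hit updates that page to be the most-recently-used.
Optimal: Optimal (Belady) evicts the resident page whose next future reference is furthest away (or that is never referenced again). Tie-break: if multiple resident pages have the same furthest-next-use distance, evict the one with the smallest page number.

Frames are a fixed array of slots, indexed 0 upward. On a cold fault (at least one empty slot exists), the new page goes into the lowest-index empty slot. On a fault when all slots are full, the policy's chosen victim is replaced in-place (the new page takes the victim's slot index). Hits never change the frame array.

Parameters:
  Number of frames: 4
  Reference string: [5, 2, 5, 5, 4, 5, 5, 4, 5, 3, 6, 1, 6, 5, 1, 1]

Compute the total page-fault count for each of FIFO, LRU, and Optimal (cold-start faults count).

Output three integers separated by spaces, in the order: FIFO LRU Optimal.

Answer: 7 6 6

Derivation:
--- FIFO ---
  step 0: ref 5 -> FAULT, frames=[5,-,-,-] (faults so far: 1)
  step 1: ref 2 -> FAULT, frames=[5,2,-,-] (faults so far: 2)
  step 2: ref 5 -> HIT, frames=[5,2,-,-] (faults so far: 2)
  step 3: ref 5 -> HIT, frames=[5,2,-,-] (faults so far: 2)
  step 4: ref 4 -> FAULT, frames=[5,2,4,-] (faults so far: 3)
  step 5: ref 5 -> HIT, frames=[5,2,4,-] (faults so far: 3)
  step 6: ref 5 -> HIT, frames=[5,2,4,-] (faults so far: 3)
  step 7: ref 4 -> HIT, frames=[5,2,4,-] (faults so far: 3)
  step 8: ref 5 -> HIT, frames=[5,2,4,-] (faults so far: 3)
  step 9: ref 3 -> FAULT, frames=[5,2,4,3] (faults so far: 4)
  step 10: ref 6 -> FAULT, evict 5, frames=[6,2,4,3] (faults so far: 5)
  step 11: ref 1 -> FAULT, evict 2, frames=[6,1,4,3] (faults so far: 6)
  step 12: ref 6 -> HIT, frames=[6,1,4,3] (faults so far: 6)
  step 13: ref 5 -> FAULT, evict 4, frames=[6,1,5,3] (faults so far: 7)
  step 14: ref 1 -> HIT, frames=[6,1,5,3] (faults so far: 7)
  step 15: ref 1 -> HIT, frames=[6,1,5,3] (faults so far: 7)
  FIFO total faults: 7
--- LRU ---
  step 0: ref 5 -> FAULT, frames=[5,-,-,-] (faults so far: 1)
  step 1: ref 2 -> FAULT, frames=[5,2,-,-] (faults so far: 2)
  step 2: ref 5 -> HIT, frames=[5,2,-,-] (faults so far: 2)
  step 3: ref 5 -> HIT, frames=[5,2,-,-] (faults so far: 2)
  step 4: ref 4 -> FAULT, frames=[5,2,4,-] (faults so far: 3)
  step 5: ref 5 -> HIT, frames=[5,2,4,-] (faults so far: 3)
  step 6: ref 5 -> HIT, frames=[5,2,4,-] (faults so far: 3)
  step 7: ref 4 -> HIT, frames=[5,2,4,-] (faults so far: 3)
  step 8: ref 5 -> HIT, frames=[5,2,4,-] (faults so far: 3)
  step 9: ref 3 -> FAULT, frames=[5,2,4,3] (faults so far: 4)
  step 10: ref 6 -> FAULT, evict 2, frames=[5,6,4,3] (faults so far: 5)
  step 11: ref 1 -> FAULT, evict 4, frames=[5,6,1,3] (faults so far: 6)
  step 12: ref 6 -> HIT, frames=[5,6,1,3] (faults so far: 6)
  step 13: ref 5 -> HIT, frames=[5,6,1,3] (faults so far: 6)
  step 14: ref 1 -> HIT, frames=[5,6,1,3] (faults so far: 6)
  step 15: ref 1 -> HIT, frames=[5,6,1,3] (faults so far: 6)
  LRU total faults: 6
--- Optimal ---
  step 0: ref 5 -> FAULT, frames=[5,-,-,-] (faults so far: 1)
  step 1: ref 2 -> FAULT, frames=[5,2,-,-] (faults so far: 2)
  step 2: ref 5 -> HIT, frames=[5,2,-,-] (faults so far: 2)
  step 3: ref 5 -> HIT, frames=[5,2,-,-] (faults so far: 2)
  step 4: ref 4 -> FAULT, frames=[5,2,4,-] (faults so far: 3)
  step 5: ref 5 -> HIT, frames=[5,2,4,-] (faults so far: 3)
  step 6: ref 5 -> HIT, frames=[5,2,4,-] (faults so far: 3)
  step 7: ref 4 -> HIT, frames=[5,2,4,-] (faults so far: 3)
  step 8: ref 5 -> HIT, frames=[5,2,4,-] (faults so far: 3)
  step 9: ref 3 -> FAULT, frames=[5,2,4,3] (faults so far: 4)
  step 10: ref 6 -> FAULT, evict 2, frames=[5,6,4,3] (faults so far: 5)
  step 11: ref 1 -> FAULT, evict 3, frames=[5,6,4,1] (faults so far: 6)
  step 12: ref 6 -> HIT, frames=[5,6,4,1] (faults so far: 6)
  step 13: ref 5 -> HIT, frames=[5,6,4,1] (faults so far: 6)
  step 14: ref 1 -> HIT, frames=[5,6,4,1] (faults so far: 6)
  step 15: ref 1 -> HIT, frames=[5,6,4,1] (faults so far: 6)
  Optimal total faults: 6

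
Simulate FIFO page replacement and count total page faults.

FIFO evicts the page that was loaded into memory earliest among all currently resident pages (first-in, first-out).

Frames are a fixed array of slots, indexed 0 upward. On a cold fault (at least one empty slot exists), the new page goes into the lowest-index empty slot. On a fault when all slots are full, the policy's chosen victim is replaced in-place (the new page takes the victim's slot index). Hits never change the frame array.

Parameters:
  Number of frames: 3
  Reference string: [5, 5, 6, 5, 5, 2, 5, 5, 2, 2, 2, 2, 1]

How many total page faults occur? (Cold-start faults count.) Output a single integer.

Step 0: ref 5 → FAULT, frames=[5,-,-]
Step 1: ref 5 → HIT, frames=[5,-,-]
Step 2: ref 6 → FAULT, frames=[5,6,-]
Step 3: ref 5 → HIT, frames=[5,6,-]
Step 4: ref 5 → HIT, frames=[5,6,-]
Step 5: ref 2 → FAULT, frames=[5,6,2]
Step 6: ref 5 → HIT, frames=[5,6,2]
Step 7: ref 5 → HIT, frames=[5,6,2]
Step 8: ref 2 → HIT, frames=[5,6,2]
Step 9: ref 2 → HIT, frames=[5,6,2]
Step 10: ref 2 → HIT, frames=[5,6,2]
Step 11: ref 2 → HIT, frames=[5,6,2]
Step 12: ref 1 → FAULT (evict 5), frames=[1,6,2]
Total faults: 4

Answer: 4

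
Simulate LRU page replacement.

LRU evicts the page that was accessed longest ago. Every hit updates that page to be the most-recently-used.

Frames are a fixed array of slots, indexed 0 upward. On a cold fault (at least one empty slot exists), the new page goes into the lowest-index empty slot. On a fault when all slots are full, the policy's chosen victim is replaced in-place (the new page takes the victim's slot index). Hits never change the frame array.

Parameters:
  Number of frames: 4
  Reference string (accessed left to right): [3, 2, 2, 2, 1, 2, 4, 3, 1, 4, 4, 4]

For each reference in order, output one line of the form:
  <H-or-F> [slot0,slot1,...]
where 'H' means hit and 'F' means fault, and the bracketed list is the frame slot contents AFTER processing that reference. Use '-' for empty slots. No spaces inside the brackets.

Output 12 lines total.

F [3,-,-,-]
F [3,2,-,-]
H [3,2,-,-]
H [3,2,-,-]
F [3,2,1,-]
H [3,2,1,-]
F [3,2,1,4]
H [3,2,1,4]
H [3,2,1,4]
H [3,2,1,4]
H [3,2,1,4]
H [3,2,1,4]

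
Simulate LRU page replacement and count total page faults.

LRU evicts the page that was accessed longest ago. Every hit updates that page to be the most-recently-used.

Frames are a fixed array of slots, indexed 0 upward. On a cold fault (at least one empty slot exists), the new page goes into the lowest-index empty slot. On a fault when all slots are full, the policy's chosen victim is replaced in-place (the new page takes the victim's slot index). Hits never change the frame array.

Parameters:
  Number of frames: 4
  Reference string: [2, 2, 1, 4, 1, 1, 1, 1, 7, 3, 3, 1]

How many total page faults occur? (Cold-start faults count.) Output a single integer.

Step 0: ref 2 → FAULT, frames=[2,-,-,-]
Step 1: ref 2 → HIT, frames=[2,-,-,-]
Step 2: ref 1 → FAULT, frames=[2,1,-,-]
Step 3: ref 4 → FAULT, frames=[2,1,4,-]
Step 4: ref 1 → HIT, frames=[2,1,4,-]
Step 5: ref 1 → HIT, frames=[2,1,4,-]
Step 6: ref 1 → HIT, frames=[2,1,4,-]
Step 7: ref 1 → HIT, frames=[2,1,4,-]
Step 8: ref 7 → FAULT, frames=[2,1,4,7]
Step 9: ref 3 → FAULT (evict 2), frames=[3,1,4,7]
Step 10: ref 3 → HIT, frames=[3,1,4,7]
Step 11: ref 1 → HIT, frames=[3,1,4,7]
Total faults: 5

Answer: 5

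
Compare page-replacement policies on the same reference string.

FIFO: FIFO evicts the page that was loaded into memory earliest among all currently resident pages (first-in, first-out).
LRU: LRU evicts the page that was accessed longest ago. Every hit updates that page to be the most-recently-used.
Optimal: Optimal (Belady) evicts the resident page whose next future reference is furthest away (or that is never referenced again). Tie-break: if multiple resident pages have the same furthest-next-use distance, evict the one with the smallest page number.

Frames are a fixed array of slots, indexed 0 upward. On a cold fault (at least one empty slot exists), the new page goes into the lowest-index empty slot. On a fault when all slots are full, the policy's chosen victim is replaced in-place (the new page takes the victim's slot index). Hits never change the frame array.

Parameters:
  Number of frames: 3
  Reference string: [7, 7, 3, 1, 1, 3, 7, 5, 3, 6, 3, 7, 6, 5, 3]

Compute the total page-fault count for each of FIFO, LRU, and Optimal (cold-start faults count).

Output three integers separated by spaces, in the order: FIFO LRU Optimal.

--- FIFO ---
  step 0: ref 7 -> FAULT, frames=[7,-,-] (faults so far: 1)
  step 1: ref 7 -> HIT, frames=[7,-,-] (faults so far: 1)
  step 2: ref 3 -> FAULT, frames=[7,3,-] (faults so far: 2)
  step 3: ref 1 -> FAULT, frames=[7,3,1] (faults so far: 3)
  step 4: ref 1 -> HIT, frames=[7,3,1] (faults so far: 3)
  step 5: ref 3 -> HIT, frames=[7,3,1] (faults so far: 3)
  step 6: ref 7 -> HIT, frames=[7,3,1] (faults so far: 3)
  step 7: ref 5 -> FAULT, evict 7, frames=[5,3,1] (faults so far: 4)
  step 8: ref 3 -> HIT, frames=[5,3,1] (faults so far: 4)
  step 9: ref 6 -> FAULT, evict 3, frames=[5,6,1] (faults so far: 5)
  step 10: ref 3 -> FAULT, evict 1, frames=[5,6,3] (faults so far: 6)
  step 11: ref 7 -> FAULT, evict 5, frames=[7,6,3] (faults so far: 7)
  step 12: ref 6 -> HIT, frames=[7,6,3] (faults so far: 7)
  step 13: ref 5 -> FAULT, evict 6, frames=[7,5,3] (faults so far: 8)
  step 14: ref 3 -> HIT, frames=[7,5,3] (faults so far: 8)
  FIFO total faults: 8
--- LRU ---
  step 0: ref 7 -> FAULT, frames=[7,-,-] (faults so far: 1)
  step 1: ref 7 -> HIT, frames=[7,-,-] (faults so far: 1)
  step 2: ref 3 -> FAULT, frames=[7,3,-] (faults so far: 2)
  step 3: ref 1 -> FAULT, frames=[7,3,1] (faults so far: 3)
  step 4: ref 1 -> HIT, frames=[7,3,1] (faults so far: 3)
  step 5: ref 3 -> HIT, frames=[7,3,1] (faults so far: 3)
  step 6: ref 7 -> HIT, frames=[7,3,1] (faults so far: 3)
  step 7: ref 5 -> FAULT, evict 1, frames=[7,3,5] (faults so far: 4)
  step 8: ref 3 -> HIT, frames=[7,3,5] (faults so far: 4)
  step 9: ref 6 -> FAULT, evict 7, frames=[6,3,5] (faults so far: 5)
  step 10: ref 3 -> HIT, frames=[6,3,5] (faults so far: 5)
  step 11: ref 7 -> FAULT, evict 5, frames=[6,3,7] (faults so far: 6)
  step 12: ref 6 -> HIT, frames=[6,3,7] (faults so far: 6)
  step 13: ref 5 -> FAULT, evict 3, frames=[6,5,7] (faults so far: 7)
  step 14: ref 3 -> FAULT, evict 7, frames=[6,5,3] (faults so far: 8)
  LRU total faults: 8
--- Optimal ---
  step 0: ref 7 -> FAULT, frames=[7,-,-] (faults so far: 1)
  step 1: ref 7 -> HIT, frames=[7,-,-] (faults so far: 1)
  step 2: ref 3 -> FAULT, frames=[7,3,-] (faults so far: 2)
  step 3: ref 1 -> FAULT, frames=[7,3,1] (faults so far: 3)
  step 4: ref 1 -> HIT, frames=[7,3,1] (faults so far: 3)
  step 5: ref 3 -> HIT, frames=[7,3,1] (faults so far: 3)
  step 6: ref 7 -> HIT, frames=[7,3,1] (faults so far: 3)
  step 7: ref 5 -> FAULT, evict 1, frames=[7,3,5] (faults so far: 4)
  step 8: ref 3 -> HIT, frames=[7,3,5] (faults so far: 4)
  step 9: ref 6 -> FAULT, evict 5, frames=[7,3,6] (faults so far: 5)
  step 10: ref 3 -> HIT, frames=[7,3,6] (faults so far: 5)
  step 11: ref 7 -> HIT, frames=[7,3,6] (faults so far: 5)
  step 12: ref 6 -> HIT, frames=[7,3,6] (faults so far: 5)
  step 13: ref 5 -> FAULT, evict 6, frames=[7,3,5] (faults so far: 6)
  step 14: ref 3 -> HIT, frames=[7,3,5] (faults so far: 6)
  Optimal total faults: 6

Answer: 8 8 6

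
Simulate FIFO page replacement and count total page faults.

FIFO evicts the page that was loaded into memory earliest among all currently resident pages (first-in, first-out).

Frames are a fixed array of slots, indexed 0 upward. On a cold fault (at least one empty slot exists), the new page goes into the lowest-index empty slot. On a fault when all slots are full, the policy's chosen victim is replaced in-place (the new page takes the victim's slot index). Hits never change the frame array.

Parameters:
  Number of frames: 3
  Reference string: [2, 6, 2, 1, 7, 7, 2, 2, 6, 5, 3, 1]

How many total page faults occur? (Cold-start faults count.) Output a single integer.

Step 0: ref 2 → FAULT, frames=[2,-,-]
Step 1: ref 6 → FAULT, frames=[2,6,-]
Step 2: ref 2 → HIT, frames=[2,6,-]
Step 3: ref 1 → FAULT, frames=[2,6,1]
Step 4: ref 7 → FAULT (evict 2), frames=[7,6,1]
Step 5: ref 7 → HIT, frames=[7,6,1]
Step 6: ref 2 → FAULT (evict 6), frames=[7,2,1]
Step 7: ref 2 → HIT, frames=[7,2,1]
Step 8: ref 6 → FAULT (evict 1), frames=[7,2,6]
Step 9: ref 5 → FAULT (evict 7), frames=[5,2,6]
Step 10: ref 3 → FAULT (evict 2), frames=[5,3,6]
Step 11: ref 1 → FAULT (evict 6), frames=[5,3,1]
Total faults: 9

Answer: 9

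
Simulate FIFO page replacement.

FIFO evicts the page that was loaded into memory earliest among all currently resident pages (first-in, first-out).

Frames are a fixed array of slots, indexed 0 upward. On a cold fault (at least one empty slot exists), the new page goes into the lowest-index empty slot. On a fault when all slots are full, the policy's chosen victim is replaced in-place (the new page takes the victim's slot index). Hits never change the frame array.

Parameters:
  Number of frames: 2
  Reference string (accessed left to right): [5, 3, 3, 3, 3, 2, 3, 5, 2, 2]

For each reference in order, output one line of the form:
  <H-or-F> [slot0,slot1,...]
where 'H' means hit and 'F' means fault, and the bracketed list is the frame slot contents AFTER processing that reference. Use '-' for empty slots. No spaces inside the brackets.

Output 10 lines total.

F [5,-]
F [5,3]
H [5,3]
H [5,3]
H [5,3]
F [2,3]
H [2,3]
F [2,5]
H [2,5]
H [2,5]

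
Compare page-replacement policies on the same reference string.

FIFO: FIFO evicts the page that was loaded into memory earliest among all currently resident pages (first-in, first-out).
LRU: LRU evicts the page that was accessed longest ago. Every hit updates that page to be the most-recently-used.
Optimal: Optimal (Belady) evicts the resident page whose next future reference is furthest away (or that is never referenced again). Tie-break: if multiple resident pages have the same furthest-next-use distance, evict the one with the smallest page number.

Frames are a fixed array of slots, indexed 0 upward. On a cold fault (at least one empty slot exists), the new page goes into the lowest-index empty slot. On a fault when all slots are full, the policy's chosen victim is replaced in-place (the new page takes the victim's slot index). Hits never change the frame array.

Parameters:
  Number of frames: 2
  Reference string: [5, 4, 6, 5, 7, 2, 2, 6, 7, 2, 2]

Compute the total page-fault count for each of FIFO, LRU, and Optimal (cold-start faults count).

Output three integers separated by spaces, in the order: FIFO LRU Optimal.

--- FIFO ---
  step 0: ref 5 -> FAULT, frames=[5,-] (faults so far: 1)
  step 1: ref 4 -> FAULT, frames=[5,4] (faults so far: 2)
  step 2: ref 6 -> FAULT, evict 5, frames=[6,4] (faults so far: 3)
  step 3: ref 5 -> FAULT, evict 4, frames=[6,5] (faults so far: 4)
  step 4: ref 7 -> FAULT, evict 6, frames=[7,5] (faults so far: 5)
  step 5: ref 2 -> FAULT, evict 5, frames=[7,2] (faults so far: 6)
  step 6: ref 2 -> HIT, frames=[7,2] (faults so far: 6)
  step 7: ref 6 -> FAULT, evict 7, frames=[6,2] (faults so far: 7)
  step 8: ref 7 -> FAULT, evict 2, frames=[6,7] (faults so far: 8)
  step 9: ref 2 -> FAULT, evict 6, frames=[2,7] (faults so far: 9)
  step 10: ref 2 -> HIT, frames=[2,7] (faults so far: 9)
  FIFO total faults: 9
--- LRU ---
  step 0: ref 5 -> FAULT, frames=[5,-] (faults so far: 1)
  step 1: ref 4 -> FAULT, frames=[5,4] (faults so far: 2)
  step 2: ref 6 -> FAULT, evict 5, frames=[6,4] (faults so far: 3)
  step 3: ref 5 -> FAULT, evict 4, frames=[6,5] (faults so far: 4)
  step 4: ref 7 -> FAULT, evict 6, frames=[7,5] (faults so far: 5)
  step 5: ref 2 -> FAULT, evict 5, frames=[7,2] (faults so far: 6)
  step 6: ref 2 -> HIT, frames=[7,2] (faults so far: 6)
  step 7: ref 6 -> FAULT, evict 7, frames=[6,2] (faults so far: 7)
  step 8: ref 7 -> FAULT, evict 2, frames=[6,7] (faults so far: 8)
  step 9: ref 2 -> FAULT, evict 6, frames=[2,7] (faults so far: 9)
  step 10: ref 2 -> HIT, frames=[2,7] (faults so far: 9)
  LRU total faults: 9
--- Optimal ---
  step 0: ref 5 -> FAULT, frames=[5,-] (faults so far: 1)
  step 1: ref 4 -> FAULT, frames=[5,4] (faults so far: 2)
  step 2: ref 6 -> FAULT, evict 4, frames=[5,6] (faults so far: 3)
  step 3: ref 5 -> HIT, frames=[5,6] (faults so far: 3)
  step 4: ref 7 -> FAULT, evict 5, frames=[7,6] (faults so far: 4)
  step 5: ref 2 -> FAULT, evict 7, frames=[2,6] (faults so far: 5)
  step 6: ref 2 -> HIT, frames=[2,6] (faults so far: 5)
  step 7: ref 6 -> HIT, frames=[2,6] (faults so far: 5)
  step 8: ref 7 -> FAULT, evict 6, frames=[2,7] (faults so far: 6)
  step 9: ref 2 -> HIT, frames=[2,7] (faults so far: 6)
  step 10: ref 2 -> HIT, frames=[2,7] (faults so far: 6)
  Optimal total faults: 6

Answer: 9 9 6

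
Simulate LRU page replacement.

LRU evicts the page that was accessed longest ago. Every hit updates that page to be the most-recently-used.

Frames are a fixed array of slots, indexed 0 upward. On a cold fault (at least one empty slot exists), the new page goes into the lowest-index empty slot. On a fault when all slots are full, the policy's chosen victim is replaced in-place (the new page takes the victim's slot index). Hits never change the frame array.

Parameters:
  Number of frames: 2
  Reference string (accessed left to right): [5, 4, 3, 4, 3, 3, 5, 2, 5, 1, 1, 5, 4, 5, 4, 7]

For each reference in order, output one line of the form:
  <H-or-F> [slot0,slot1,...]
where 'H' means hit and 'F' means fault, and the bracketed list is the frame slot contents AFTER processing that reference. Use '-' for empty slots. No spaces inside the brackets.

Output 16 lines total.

F [5,-]
F [5,4]
F [3,4]
H [3,4]
H [3,4]
H [3,4]
F [3,5]
F [2,5]
H [2,5]
F [1,5]
H [1,5]
H [1,5]
F [4,5]
H [4,5]
H [4,5]
F [4,7]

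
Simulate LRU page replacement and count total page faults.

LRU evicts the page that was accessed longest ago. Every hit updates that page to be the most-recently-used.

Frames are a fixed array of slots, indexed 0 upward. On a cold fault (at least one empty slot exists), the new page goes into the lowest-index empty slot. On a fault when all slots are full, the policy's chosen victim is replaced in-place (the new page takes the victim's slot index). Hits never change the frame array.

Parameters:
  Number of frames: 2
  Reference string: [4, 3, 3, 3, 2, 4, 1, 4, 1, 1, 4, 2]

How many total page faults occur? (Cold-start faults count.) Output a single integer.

Answer: 6

Derivation:
Step 0: ref 4 → FAULT, frames=[4,-]
Step 1: ref 3 → FAULT, frames=[4,3]
Step 2: ref 3 → HIT, frames=[4,3]
Step 3: ref 3 → HIT, frames=[4,3]
Step 4: ref 2 → FAULT (evict 4), frames=[2,3]
Step 5: ref 4 → FAULT (evict 3), frames=[2,4]
Step 6: ref 1 → FAULT (evict 2), frames=[1,4]
Step 7: ref 4 → HIT, frames=[1,4]
Step 8: ref 1 → HIT, frames=[1,4]
Step 9: ref 1 → HIT, frames=[1,4]
Step 10: ref 4 → HIT, frames=[1,4]
Step 11: ref 2 → FAULT (evict 1), frames=[2,4]
Total faults: 6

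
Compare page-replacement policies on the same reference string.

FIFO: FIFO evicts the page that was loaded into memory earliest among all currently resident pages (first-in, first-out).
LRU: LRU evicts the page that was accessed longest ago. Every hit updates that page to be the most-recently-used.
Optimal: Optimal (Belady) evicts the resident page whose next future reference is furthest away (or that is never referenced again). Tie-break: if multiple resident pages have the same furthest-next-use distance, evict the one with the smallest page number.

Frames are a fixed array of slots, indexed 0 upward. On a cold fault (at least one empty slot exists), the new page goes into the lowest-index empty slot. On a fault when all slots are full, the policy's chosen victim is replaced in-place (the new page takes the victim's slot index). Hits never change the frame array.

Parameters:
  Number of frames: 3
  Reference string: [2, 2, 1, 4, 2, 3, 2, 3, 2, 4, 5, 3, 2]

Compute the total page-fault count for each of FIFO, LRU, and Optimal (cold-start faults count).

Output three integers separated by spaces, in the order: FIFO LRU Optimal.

--- FIFO ---
  step 0: ref 2 -> FAULT, frames=[2,-,-] (faults so far: 1)
  step 1: ref 2 -> HIT, frames=[2,-,-] (faults so far: 1)
  step 2: ref 1 -> FAULT, frames=[2,1,-] (faults so far: 2)
  step 3: ref 4 -> FAULT, frames=[2,1,4] (faults so far: 3)
  step 4: ref 2 -> HIT, frames=[2,1,4] (faults so far: 3)
  step 5: ref 3 -> FAULT, evict 2, frames=[3,1,4] (faults so far: 4)
  step 6: ref 2 -> FAULT, evict 1, frames=[3,2,4] (faults so far: 5)
  step 7: ref 3 -> HIT, frames=[3,2,4] (faults so far: 5)
  step 8: ref 2 -> HIT, frames=[3,2,4] (faults so far: 5)
  step 9: ref 4 -> HIT, frames=[3,2,4] (faults so far: 5)
  step 10: ref 5 -> FAULT, evict 4, frames=[3,2,5] (faults so far: 6)
  step 11: ref 3 -> HIT, frames=[3,2,5] (faults so far: 6)
  step 12: ref 2 -> HIT, frames=[3,2,5] (faults so far: 6)
  FIFO total faults: 6
--- LRU ---
  step 0: ref 2 -> FAULT, frames=[2,-,-] (faults so far: 1)
  step 1: ref 2 -> HIT, frames=[2,-,-] (faults so far: 1)
  step 2: ref 1 -> FAULT, frames=[2,1,-] (faults so far: 2)
  step 3: ref 4 -> FAULT, frames=[2,1,4] (faults so far: 3)
  step 4: ref 2 -> HIT, frames=[2,1,4] (faults so far: 3)
  step 5: ref 3 -> FAULT, evict 1, frames=[2,3,4] (faults so far: 4)
  step 6: ref 2 -> HIT, frames=[2,3,4] (faults so far: 4)
  step 7: ref 3 -> HIT, frames=[2,3,4] (faults so far: 4)
  step 8: ref 2 -> HIT, frames=[2,3,4] (faults so far: 4)
  step 9: ref 4 -> HIT, frames=[2,3,4] (faults so far: 4)
  step 10: ref 5 -> FAULT, evict 3, frames=[2,5,4] (faults so far: 5)
  step 11: ref 3 -> FAULT, evict 2, frames=[3,5,4] (faults so far: 6)
  step 12: ref 2 -> FAULT, evict 4, frames=[3,5,2] (faults so far: 7)
  LRU total faults: 7
--- Optimal ---
  step 0: ref 2 -> FAULT, frames=[2,-,-] (faults so far: 1)
  step 1: ref 2 -> HIT, frames=[2,-,-] (faults so far: 1)
  step 2: ref 1 -> FAULT, frames=[2,1,-] (faults so far: 2)
  step 3: ref 4 -> FAULT, frames=[2,1,4] (faults so far: 3)
  step 4: ref 2 -> HIT, frames=[2,1,4] (faults so far: 3)
  step 5: ref 3 -> FAULT, evict 1, frames=[2,3,4] (faults so far: 4)
  step 6: ref 2 -> HIT, frames=[2,3,4] (faults so far: 4)
  step 7: ref 3 -> HIT, frames=[2,3,4] (faults so far: 4)
  step 8: ref 2 -> HIT, frames=[2,3,4] (faults so far: 4)
  step 9: ref 4 -> HIT, frames=[2,3,4] (faults so far: 4)
  step 10: ref 5 -> FAULT, evict 4, frames=[2,3,5] (faults so far: 5)
  step 11: ref 3 -> HIT, frames=[2,3,5] (faults so far: 5)
  step 12: ref 2 -> HIT, frames=[2,3,5] (faults so far: 5)
  Optimal total faults: 5

Answer: 6 7 5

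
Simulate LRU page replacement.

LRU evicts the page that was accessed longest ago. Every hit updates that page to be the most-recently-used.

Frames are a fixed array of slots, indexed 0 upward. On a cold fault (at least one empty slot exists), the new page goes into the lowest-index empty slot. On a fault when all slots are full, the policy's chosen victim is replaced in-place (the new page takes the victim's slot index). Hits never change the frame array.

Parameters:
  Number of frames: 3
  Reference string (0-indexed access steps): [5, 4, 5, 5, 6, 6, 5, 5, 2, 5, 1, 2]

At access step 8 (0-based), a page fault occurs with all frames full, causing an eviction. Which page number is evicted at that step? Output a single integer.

Answer: 4

Derivation:
Step 0: ref 5 -> FAULT, frames=[5,-,-]
Step 1: ref 4 -> FAULT, frames=[5,4,-]
Step 2: ref 5 -> HIT, frames=[5,4,-]
Step 3: ref 5 -> HIT, frames=[5,4,-]
Step 4: ref 6 -> FAULT, frames=[5,4,6]
Step 5: ref 6 -> HIT, frames=[5,4,6]
Step 6: ref 5 -> HIT, frames=[5,4,6]
Step 7: ref 5 -> HIT, frames=[5,4,6]
Step 8: ref 2 -> FAULT, evict 4, frames=[5,2,6]
At step 8: evicted page 4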